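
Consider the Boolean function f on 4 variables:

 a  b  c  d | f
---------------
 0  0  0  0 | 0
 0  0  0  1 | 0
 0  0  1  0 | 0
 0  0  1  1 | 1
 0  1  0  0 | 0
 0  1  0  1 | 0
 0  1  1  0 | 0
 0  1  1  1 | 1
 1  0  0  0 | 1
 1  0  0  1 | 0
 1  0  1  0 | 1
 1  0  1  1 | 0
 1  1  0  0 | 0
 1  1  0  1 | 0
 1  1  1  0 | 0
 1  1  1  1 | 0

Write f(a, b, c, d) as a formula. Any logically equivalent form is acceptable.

f(a, b, c, d) = (((((a' · b') · c) · d) + (((a' · b) · c) · d)) + (((a · b') · c') · d')) + (((a · b') · c) · d')

f=1 on 4 inputs: (0,0,1,1), (0,1,1,1), (1,0,0,0), (1,0,1,0). Reading each as a conjunction of literals (¬a·¬b·c·d, ¬a·b·c·d, a·¬b·¬c·¬d, a·¬b·c·¬d) and taking the OR gives the canonical DNF.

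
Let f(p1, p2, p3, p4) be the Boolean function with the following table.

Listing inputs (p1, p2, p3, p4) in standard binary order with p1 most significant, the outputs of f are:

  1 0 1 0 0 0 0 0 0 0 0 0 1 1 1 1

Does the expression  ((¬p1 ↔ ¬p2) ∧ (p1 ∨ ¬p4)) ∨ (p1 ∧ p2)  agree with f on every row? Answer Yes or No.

Evaluate ((¬p1 ↔ ¬p2) ∧ (p1 ∨ ¬p4)) ∨ (p1 ∧ p2) on each row and compare to f:
  p1=0, p2=0, p3=0, p4=0: formula gives 1, f = 1 ✓
  p1=0, p2=0, p3=0, p4=1: formula gives 0, f = 0 ✓
  p1=0, p2=0, p3=1, p4=0: formula gives 1, f = 1 ✓
  p1=0, p2=0, p3=1, p4=1: formula gives 0, f = 0 ✓
  … (the remaining 12 rows also agree.)
No disagreement on any input; they are logically equivalent.

Yes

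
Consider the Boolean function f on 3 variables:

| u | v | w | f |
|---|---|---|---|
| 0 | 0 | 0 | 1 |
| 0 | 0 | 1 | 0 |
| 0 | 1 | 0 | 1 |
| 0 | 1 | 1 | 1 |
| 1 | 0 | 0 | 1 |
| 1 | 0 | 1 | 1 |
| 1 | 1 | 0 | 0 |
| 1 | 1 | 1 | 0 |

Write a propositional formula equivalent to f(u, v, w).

f is 0 on only 3 rows — (0,0,1), (1,1,0), (1,1,1). Writing each as a minterm (¬u·¬v·w, u·v·¬w, u·v·w) and OR-ing them characterizes exactly where f=0, so f is the negation of that disjunction.

f(u, v, w) = not ((((not u and not v) and w) or ((u and v) and not w)) or ((u and v) and w))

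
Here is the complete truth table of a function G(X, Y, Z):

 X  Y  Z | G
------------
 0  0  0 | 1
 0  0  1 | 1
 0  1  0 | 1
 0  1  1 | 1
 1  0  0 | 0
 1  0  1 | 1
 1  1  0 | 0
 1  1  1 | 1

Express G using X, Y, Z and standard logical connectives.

G(X, Y, Z) = not (((X and not Y) and not Z) or ((X and Y) and not Z))

The 0-rows are (1,0,0), (1,1,0). Take each as a conjunction (X·¬Y·¬Z, X·Y·¬Z), form their disjunction, and complement — that gives a formula that is 1 everywhere G is.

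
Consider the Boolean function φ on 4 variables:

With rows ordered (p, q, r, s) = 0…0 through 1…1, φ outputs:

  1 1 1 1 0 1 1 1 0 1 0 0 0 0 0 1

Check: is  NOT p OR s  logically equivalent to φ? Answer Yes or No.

No

Check the formula against φ row by row:
  p=0, q=0, r=0, s=0: formula gives 1, φ = 1 ✓
  p=0, q=0, r=0, s=1: formula gives 1, φ = 1 ✓
  p=0, q=0, r=1, s=0: formula gives 1, φ = 1 ✓
  p=0, q=0, r=1, s=1: formula gives 1, φ = 1 ✓
  p=0, q=1, r=0, s=0: formula gives 1, but φ = 0 ✗
Row (0,1,0,0) is a counterexample, so the formula is not equivalent to φ.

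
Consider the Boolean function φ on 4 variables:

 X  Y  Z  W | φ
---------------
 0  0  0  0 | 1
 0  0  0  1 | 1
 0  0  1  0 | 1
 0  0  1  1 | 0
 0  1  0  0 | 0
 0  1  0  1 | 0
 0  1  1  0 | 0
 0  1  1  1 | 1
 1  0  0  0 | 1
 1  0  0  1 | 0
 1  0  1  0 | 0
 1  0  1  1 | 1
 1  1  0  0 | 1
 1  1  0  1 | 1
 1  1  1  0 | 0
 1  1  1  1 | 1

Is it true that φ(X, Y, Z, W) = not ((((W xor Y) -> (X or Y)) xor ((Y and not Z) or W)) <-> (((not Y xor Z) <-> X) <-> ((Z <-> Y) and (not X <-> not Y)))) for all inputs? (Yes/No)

No

Evaluate not ((((W xor Y) -> (X or Y)) xor ((Y and not Z) or W)) <-> (((not Y xor Z) <-> X) <-> ((Z <-> Y) and (not X <-> not Y)))) on each row and compare to φ:
  X=0, Y=0, Z=0, W=0: formula gives 1, φ = 1 ✓
  X=0, Y=0, Z=0, W=1: formula gives 1, φ = 1 ✓
  X=0, Y=0, Z=1, W=0: formula gives 1, φ = 1 ✓
  X=0, Y=0, Z=1, W=1: formula gives 1, but φ = 0 ✗
Row (0,0,1,1) is a counterexample, so the formula is not equivalent to φ.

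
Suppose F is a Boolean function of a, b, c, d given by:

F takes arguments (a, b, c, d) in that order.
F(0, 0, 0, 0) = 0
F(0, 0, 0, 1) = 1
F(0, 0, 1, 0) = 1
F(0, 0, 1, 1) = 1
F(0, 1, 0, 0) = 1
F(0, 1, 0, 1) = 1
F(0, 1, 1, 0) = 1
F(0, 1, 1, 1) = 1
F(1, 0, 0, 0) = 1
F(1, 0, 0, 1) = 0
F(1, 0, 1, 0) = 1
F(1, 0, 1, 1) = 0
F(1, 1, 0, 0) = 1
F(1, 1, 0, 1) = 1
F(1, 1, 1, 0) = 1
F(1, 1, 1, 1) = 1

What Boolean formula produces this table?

F(a, b, c, d) = (((((a' · b') · c') · d') + (((a · b') · c') · d)) + (((a · b') · c) · d))'

There are just 3 zero rows: (0,0,0,0), (1,0,0,1), (1,0,1,1). Their minterms are ¬a·¬b·¬c·¬d, a·¬b·¬c·d, a·¬b·c·d; the OR of those covers precisely the 0-outputs, and negating it yields F.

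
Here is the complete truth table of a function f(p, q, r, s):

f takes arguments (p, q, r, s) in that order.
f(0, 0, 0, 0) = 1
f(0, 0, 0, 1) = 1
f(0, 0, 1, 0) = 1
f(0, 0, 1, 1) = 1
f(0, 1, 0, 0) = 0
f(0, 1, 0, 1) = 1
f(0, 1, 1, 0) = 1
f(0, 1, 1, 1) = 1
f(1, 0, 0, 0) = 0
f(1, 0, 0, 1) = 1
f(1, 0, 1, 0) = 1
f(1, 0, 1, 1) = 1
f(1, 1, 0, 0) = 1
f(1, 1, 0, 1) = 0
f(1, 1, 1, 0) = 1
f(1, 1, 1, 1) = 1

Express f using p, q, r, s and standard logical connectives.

f is 0 on only 3 rows — (0,1,0,0), (1,0,0,0), (1,1,0,1). Writing each as a minterm (¬p·q·¬r·¬s, p·¬q·¬r·¬s, p·q·¬r·s) and OR-ing them characterizes exactly where f=0, so f is the negation of that disjunction.

f(p, q, r, s) = (((((p' · q) · r') · s') + (((p · q') · r') · s')) + (((p · q) · r') · s))'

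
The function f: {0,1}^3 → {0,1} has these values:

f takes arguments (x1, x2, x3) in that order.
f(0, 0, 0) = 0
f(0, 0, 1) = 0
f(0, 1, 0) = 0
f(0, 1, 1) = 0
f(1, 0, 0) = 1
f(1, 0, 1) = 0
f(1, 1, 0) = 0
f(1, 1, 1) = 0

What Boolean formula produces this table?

f is 1 on exactly one input, (1,0,0), whose minterm is x1·¬x2·¬x3. So f is just that conjunction.

f(x1, x2, x3) = (x1 · x2') · x3'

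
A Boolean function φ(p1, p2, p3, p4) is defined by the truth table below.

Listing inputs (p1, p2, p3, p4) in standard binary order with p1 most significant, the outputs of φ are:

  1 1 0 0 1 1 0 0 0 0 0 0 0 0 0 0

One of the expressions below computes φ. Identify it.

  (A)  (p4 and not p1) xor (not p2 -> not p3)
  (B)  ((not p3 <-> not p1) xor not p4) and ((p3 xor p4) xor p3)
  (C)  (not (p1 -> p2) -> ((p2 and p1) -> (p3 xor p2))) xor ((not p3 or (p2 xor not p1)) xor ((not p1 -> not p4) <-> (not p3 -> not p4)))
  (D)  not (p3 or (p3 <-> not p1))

(A): at (0,0,0,1) it gives 0, but φ = 1 — eliminated.
(B): at (0,0,0,0) it gives 0, but φ = 1 — eliminated.
(C): at (0,0,1,0) it gives 1, but φ = 0 — eliminated.
That leaves (D). Evaluating it on every row reproduces the table of φ exactly.

D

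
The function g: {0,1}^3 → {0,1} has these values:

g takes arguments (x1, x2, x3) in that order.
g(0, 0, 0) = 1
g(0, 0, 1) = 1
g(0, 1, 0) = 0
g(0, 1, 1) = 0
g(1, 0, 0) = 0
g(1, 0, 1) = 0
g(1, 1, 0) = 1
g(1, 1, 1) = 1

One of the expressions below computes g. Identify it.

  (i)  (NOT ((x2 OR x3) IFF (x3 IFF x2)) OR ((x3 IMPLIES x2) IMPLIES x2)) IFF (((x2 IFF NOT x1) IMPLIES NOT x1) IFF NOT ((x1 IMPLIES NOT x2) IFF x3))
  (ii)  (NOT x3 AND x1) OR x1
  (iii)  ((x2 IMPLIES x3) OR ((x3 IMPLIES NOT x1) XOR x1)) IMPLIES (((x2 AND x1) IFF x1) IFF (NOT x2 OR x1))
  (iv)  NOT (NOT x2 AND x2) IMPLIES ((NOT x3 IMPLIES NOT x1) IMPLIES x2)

iii

(i) fails at (0,0,1): the formula yields 0, g is 1.
(ii) fails at (0,0,0): the formula yields 0, g is 1.
(iv) fails at (0,0,0): the formula yields 0, g is 1.
That leaves (iii). Evaluating it on every row reproduces the table of g exactly.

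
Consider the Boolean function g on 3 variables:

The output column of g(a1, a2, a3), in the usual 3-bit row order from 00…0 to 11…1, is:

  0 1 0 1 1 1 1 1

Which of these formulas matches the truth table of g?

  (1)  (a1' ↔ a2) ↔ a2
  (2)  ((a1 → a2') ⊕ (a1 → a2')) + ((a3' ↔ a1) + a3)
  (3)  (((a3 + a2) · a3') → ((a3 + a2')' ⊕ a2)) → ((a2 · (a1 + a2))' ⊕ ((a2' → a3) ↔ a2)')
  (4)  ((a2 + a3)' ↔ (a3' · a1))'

2

(1): at (0,0,0) it gives 1, but g = 0 — eliminated.
(3): at (0,0,0) it gives 1, but g = 0 — eliminated.
(4): at (0,0,0) it gives 1, but g = 0 — eliminated.
That leaves (2). Evaluating it on every row reproduces the table of g exactly.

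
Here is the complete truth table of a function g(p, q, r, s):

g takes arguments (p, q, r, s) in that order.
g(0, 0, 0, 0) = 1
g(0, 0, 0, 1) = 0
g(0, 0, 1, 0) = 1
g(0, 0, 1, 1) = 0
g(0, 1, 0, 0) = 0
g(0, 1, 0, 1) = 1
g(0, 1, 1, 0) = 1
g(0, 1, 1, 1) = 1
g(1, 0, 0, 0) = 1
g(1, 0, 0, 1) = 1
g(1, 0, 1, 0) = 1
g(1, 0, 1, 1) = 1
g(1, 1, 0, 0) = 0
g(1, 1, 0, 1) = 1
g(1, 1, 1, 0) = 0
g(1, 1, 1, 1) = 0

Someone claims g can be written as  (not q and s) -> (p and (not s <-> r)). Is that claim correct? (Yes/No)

No

Test each input against both g and the formula:
  p=0, q=0, r=0, s=0: formula gives 1, g = 1 ✓
  p=0, q=0, r=0, s=1: formula gives 0, g = 0 ✓
  p=0, q=0, r=1, s=0: formula gives 1, g = 1 ✓
  p=0, q=0, r=1, s=1: formula gives 0, g = 0 ✓
  p=0, q=1, r=0, s=0: formula gives 1, but g = 0 ✗
A single disagreement suffices: at (0,1,0,0) they differ, so the formula does not compute g.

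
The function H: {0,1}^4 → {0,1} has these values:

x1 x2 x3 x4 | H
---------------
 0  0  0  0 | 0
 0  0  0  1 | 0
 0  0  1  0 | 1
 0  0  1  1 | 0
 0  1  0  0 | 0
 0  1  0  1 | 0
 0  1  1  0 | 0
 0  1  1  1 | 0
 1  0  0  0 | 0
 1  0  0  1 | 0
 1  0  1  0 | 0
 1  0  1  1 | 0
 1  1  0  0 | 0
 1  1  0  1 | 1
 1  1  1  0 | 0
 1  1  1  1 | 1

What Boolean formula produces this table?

H(x1, x2, x3, x4) = ((((~x1 & ~x2) & x3) & ~x4) | (((x1 & x2) & ~x3) & x4)) | (((x1 & x2) & x3) & x4)

The 1-rows are (0,0,1,0), (1,1,0,1), (1,1,1,1). Each contributes one minterm — ¬x1·¬x2·x3·¬x4; x1·x2·¬x3·x4; x1·x2·x3·x4 — and their disjunction is a sum-of-products form of H.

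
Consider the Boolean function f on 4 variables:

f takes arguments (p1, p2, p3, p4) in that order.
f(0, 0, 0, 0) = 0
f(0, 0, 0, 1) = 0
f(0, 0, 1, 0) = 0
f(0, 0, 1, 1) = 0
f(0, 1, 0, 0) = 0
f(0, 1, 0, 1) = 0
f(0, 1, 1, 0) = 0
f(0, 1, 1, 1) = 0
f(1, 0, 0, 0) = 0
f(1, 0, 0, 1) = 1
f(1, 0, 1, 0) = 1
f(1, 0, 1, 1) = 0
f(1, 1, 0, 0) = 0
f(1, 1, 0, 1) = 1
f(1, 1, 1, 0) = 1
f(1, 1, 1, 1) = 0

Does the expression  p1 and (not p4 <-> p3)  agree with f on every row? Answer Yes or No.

Evaluate p1 and (not p4 <-> p3) on each row and compare to f:
  p1=0, p2=0, p3=0, p4=0: formula gives 0, f = 0 ✓
  p1=0, p2=0, p3=0, p4=1: formula gives 0, f = 0 ✓
  p1=0, p2=0, p3=1, p4=0: formula gives 0, f = 0 ✓
  p1=0, p2=0, p3=1, p4=1: formula gives 0, f = 0 ✓
  … (the remaining 12 rows also agree.)
All 16 rows match — the expression computes f exactly.

Yes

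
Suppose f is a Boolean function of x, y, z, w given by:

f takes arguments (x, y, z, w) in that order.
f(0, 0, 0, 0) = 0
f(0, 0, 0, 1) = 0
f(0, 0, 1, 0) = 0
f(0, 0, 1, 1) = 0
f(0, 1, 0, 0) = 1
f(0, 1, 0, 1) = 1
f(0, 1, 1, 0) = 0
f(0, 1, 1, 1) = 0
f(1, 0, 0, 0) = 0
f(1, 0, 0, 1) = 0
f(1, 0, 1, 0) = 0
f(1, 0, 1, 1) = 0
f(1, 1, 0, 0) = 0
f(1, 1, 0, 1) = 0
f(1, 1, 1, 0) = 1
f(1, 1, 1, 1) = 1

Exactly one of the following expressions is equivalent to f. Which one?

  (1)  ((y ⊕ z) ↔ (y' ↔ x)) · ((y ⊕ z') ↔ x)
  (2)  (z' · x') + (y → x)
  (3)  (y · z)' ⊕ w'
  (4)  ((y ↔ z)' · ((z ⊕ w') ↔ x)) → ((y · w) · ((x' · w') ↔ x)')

1

(2) fails at (0,0,0,0): the formula yields 1, f is 0.
(3) fails at (0,0,0,1): the formula yields 1, f is 0.
(4) fails at (0,0,0,0): the formula yields 1, f is 0.
That leaves (1). Evaluating it on every row reproduces the table of f exactly.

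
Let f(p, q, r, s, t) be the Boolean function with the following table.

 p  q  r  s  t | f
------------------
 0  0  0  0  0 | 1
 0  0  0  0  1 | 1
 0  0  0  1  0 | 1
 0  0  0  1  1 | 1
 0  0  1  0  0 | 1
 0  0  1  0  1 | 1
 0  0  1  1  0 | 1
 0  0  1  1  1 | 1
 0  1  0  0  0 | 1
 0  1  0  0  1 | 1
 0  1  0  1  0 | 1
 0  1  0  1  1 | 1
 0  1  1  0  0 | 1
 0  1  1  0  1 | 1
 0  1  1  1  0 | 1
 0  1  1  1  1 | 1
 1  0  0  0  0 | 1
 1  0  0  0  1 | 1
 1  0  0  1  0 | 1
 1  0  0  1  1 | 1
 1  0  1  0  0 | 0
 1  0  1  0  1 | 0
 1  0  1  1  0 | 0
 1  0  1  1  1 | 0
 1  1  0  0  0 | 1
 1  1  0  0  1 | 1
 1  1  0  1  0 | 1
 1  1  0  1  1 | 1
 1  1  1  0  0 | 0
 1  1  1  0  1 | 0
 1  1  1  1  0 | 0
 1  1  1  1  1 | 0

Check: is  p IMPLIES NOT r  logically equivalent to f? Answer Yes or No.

Evaluate p IMPLIES NOT r on each row and compare to f:
  p=0, q=0, r=0, s=0, t=0: formula gives 1, f = 1 ✓
  p=0, q=0, r=0, s=0, t=1: formula gives 1, f = 1 ✓
  p=0, q=0, r=0, s=1, t=0: formula gives 1, f = 1 ✓
  p=0, q=0, r=0, s=1, t=1: formula gives 1, f = 1 ✓
  … (the remaining 28 rows also agree.)
All 32 rows match — the expression computes f exactly.

Yes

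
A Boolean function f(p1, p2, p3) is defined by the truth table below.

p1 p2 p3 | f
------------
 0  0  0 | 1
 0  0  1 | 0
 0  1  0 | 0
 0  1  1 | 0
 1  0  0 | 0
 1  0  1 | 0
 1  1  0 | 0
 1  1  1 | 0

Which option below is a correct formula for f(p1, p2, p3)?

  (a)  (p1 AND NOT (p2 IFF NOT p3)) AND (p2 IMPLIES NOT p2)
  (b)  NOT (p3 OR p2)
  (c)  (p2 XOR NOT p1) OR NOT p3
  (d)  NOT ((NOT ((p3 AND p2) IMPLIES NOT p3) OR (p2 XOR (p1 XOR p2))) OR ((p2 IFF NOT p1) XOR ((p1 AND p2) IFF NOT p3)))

(a) fails at (0,0,0): the formula yields 0, f is 1.
(b) fails at (1,0,0): the formula yields 1, f is 0.
(c) fails at (0,0,1): the formula yields 1, f is 0.
That leaves (d). Evaluating it on every row reproduces the table of f exactly.

d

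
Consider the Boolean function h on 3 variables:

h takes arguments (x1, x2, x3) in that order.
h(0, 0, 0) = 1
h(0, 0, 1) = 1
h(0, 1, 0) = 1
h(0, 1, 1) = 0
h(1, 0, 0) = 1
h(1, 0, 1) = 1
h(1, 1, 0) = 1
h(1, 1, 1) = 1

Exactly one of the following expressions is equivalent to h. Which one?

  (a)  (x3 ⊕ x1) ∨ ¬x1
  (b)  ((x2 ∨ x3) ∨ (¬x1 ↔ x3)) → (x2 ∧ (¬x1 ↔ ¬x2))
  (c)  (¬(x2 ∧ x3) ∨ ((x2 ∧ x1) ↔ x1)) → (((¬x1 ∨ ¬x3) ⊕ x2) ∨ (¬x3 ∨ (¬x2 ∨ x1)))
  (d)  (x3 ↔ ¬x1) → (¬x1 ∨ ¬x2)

c

(a) fails at (0,1,1): the formula yields 1, h is 0.
(b) fails at (0,0,1): the formula yields 0, h is 1.
(d) fails at (0,1,1): the formula yields 1, h is 0.
Only (c) survives; checking it on all 8 rows confirms it matches h.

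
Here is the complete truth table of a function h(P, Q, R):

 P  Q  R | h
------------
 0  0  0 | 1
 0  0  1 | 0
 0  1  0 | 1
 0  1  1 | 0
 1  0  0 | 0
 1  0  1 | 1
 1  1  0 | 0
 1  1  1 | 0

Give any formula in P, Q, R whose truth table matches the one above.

h=1 on 3 inputs: (0,0,0), (0,1,0), (1,0,1). Reading each as a conjunction of literals (¬P·¬Q·¬R, ¬P·Q·¬R, P·¬Q·R) and taking the OR gives the canonical DNF.

h(P, Q, R) = (((~P & ~Q) & ~R) | ((~P & Q) & ~R)) | ((P & ~Q) & R)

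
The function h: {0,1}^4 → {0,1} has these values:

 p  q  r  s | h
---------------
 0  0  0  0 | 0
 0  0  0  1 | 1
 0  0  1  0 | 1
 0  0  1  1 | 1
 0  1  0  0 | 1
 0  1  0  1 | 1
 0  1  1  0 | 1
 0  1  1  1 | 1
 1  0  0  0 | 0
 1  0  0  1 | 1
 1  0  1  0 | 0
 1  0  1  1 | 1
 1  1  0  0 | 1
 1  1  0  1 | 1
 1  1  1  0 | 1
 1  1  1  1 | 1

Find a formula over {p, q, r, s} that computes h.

The 0-rows are (0,0,0,0), (1,0,0,0), (1,0,1,0). Take each as a conjunction (¬p·¬q·¬r·¬s, p·¬q·¬r·¬s, p·¬q·r·¬s), form their disjunction, and complement — that gives a formula that is 1 everywhere h is.

h(p, q, r, s) = not (((((not p and not q) and not r) and not s) or (((p and not q) and not r) and not s)) or (((p and not q) and r) and not s))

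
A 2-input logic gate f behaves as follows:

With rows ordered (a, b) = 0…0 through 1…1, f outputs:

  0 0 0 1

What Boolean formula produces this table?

f is 1 on exactly one input, (1,1), whose minterm is a·b. So f is just that conjunction.

f(a, b) = a & b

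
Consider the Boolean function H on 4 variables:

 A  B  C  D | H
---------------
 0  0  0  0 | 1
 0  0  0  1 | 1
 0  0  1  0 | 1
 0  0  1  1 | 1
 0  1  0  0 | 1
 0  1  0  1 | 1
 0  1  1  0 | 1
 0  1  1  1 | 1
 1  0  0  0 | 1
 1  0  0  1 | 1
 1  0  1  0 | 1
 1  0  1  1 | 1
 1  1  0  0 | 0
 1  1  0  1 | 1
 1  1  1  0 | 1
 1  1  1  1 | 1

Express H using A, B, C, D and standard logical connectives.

Only row (1,1,0,0) gives 0. So H is 1 everywhere except there — the complement of the minterm A·B·¬C·¬D.

H(A, B, C, D) = NOT (((A AND B) AND NOT C) AND NOT D)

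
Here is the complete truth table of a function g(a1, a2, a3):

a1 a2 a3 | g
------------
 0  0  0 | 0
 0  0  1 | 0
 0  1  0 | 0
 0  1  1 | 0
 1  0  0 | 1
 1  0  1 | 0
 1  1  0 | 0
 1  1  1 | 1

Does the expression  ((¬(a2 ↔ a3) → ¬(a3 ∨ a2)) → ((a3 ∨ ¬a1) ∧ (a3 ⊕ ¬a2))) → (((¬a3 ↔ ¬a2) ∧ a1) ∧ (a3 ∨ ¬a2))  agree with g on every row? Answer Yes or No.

Test each input against both g and the formula:
  a1=0, a2=0, a3=0: formula gives 0, g = 0 ✓
  a1=0, a2=0, a3=1: formula gives 0, g = 0 ✓
  a1=0, a2=1, a3=0: formula gives 0, g = 0 ✓
  a1=0, a2=1, a3=1: formula gives 0, g = 0 ✓
  a1=1, a2=0, a3=0: formula gives 1, g = 1 ✓
  …and likewise for the remaining 3 rows.
All 8 rows match — the expression computes g exactly.

Yes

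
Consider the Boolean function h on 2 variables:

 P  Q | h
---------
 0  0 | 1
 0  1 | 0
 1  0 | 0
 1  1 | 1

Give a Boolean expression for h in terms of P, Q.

The output is 1 exactly when an even number of inputs are 1 — the complement of 2-way XOR.

h(P, Q) = ~(P ^ Q)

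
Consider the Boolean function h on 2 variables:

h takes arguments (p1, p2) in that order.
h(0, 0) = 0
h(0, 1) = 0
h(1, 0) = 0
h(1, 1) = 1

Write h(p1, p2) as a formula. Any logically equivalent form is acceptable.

h(p1, p2) = p1 · p2

The output is 1 only when every input is 1 — the AND of all inputs.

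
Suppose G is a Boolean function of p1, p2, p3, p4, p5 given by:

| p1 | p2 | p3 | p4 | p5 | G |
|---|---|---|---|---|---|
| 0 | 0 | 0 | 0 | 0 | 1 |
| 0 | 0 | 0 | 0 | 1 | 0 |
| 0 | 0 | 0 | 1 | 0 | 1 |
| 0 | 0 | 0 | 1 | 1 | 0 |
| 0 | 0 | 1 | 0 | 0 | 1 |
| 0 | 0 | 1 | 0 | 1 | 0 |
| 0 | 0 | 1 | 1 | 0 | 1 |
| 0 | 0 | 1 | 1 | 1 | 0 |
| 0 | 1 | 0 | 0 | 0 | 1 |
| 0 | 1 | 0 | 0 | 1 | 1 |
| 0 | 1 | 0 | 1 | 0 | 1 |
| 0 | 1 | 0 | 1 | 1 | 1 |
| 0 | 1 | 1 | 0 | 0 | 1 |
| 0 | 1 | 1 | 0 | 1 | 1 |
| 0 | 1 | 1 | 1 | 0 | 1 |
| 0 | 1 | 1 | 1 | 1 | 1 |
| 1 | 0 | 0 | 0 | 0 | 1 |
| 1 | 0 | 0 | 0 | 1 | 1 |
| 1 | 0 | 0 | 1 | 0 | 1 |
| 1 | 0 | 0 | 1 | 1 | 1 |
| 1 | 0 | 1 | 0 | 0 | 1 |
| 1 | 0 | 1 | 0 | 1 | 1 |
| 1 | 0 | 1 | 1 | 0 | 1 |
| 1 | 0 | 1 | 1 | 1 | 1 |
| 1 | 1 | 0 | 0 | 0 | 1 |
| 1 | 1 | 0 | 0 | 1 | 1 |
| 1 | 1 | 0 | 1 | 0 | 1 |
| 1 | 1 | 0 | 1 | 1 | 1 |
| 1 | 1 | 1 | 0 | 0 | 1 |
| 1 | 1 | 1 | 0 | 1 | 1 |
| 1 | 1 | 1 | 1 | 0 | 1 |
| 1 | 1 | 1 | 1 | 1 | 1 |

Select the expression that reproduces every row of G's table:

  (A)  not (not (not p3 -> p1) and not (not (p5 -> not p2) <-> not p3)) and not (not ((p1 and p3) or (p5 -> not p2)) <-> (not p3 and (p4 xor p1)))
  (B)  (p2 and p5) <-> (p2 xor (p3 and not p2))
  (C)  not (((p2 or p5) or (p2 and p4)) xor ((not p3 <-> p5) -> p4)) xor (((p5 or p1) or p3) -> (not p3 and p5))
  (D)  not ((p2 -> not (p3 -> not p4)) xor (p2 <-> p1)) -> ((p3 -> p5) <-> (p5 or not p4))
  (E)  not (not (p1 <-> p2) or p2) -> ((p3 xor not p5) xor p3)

(A): at (0,0,0,0,0) it gives 0, but G = 1 — eliminated.
(B): at (0,0,0,0,1) it gives 1, but G = 0 — eliminated.
(C): at (0,0,0,0,1) it gives 1, but G = 0 — eliminated.
(D): at (0,0,0,0,1) it gives 1, but G = 0 — eliminated.
Only (E) survives; checking it on all 32 rows confirms it matches G.

E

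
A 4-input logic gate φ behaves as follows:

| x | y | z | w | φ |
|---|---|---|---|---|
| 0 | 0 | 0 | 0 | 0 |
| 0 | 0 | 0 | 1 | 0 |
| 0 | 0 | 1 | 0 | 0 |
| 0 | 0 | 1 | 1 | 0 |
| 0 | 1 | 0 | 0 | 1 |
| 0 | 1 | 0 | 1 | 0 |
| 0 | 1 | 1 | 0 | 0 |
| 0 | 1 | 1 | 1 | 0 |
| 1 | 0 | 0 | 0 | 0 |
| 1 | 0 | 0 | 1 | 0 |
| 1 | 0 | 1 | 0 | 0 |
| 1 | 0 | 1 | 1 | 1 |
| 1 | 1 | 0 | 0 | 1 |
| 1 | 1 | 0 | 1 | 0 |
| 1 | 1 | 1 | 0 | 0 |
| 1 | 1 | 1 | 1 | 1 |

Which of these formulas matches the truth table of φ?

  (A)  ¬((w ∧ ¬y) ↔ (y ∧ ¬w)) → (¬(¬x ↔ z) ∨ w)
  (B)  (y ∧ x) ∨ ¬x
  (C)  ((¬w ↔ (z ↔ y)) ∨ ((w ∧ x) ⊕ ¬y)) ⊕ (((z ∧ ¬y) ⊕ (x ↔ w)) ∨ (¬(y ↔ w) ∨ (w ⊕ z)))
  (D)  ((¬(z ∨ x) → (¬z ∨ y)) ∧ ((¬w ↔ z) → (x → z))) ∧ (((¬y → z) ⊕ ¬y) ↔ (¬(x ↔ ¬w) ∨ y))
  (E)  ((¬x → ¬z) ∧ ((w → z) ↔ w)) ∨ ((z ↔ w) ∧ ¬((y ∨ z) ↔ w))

(A) fails at (0,0,0,0): the formula yields 1, φ is 0.
(B) fails at (0,0,0,0): the formula yields 1, φ is 0.
(C) fails at (1,0,0,0): the formula yields 1, φ is 0.
(D) fails at (0,0,0,0): the formula yields 1, φ is 0.
Only (E) survives; checking it on all 16 rows confirms it matches φ.

E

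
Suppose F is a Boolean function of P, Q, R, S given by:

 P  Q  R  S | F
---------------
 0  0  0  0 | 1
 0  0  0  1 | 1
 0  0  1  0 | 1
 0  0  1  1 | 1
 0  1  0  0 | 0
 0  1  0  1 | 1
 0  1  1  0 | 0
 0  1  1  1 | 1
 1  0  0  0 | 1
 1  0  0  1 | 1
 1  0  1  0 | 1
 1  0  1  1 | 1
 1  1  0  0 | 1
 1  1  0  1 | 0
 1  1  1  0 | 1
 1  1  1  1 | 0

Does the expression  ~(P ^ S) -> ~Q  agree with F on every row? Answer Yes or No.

Yes

Evaluate ~(P ^ S) -> ~Q on each row and compare to F:
  P=0, Q=0, R=0, S=0: formula gives 1, F = 1 ✓
  P=0, Q=0, R=0, S=1: formula gives 1, F = 1 ✓
  P=0, Q=0, R=1, S=0: formula gives 1, F = 1 ✓
  P=0, Q=0, R=1, S=1: formula gives 1, F = 1 ✓
  … (the remaining 12 rows also agree.)
Every row agrees, so the formula is equivalent.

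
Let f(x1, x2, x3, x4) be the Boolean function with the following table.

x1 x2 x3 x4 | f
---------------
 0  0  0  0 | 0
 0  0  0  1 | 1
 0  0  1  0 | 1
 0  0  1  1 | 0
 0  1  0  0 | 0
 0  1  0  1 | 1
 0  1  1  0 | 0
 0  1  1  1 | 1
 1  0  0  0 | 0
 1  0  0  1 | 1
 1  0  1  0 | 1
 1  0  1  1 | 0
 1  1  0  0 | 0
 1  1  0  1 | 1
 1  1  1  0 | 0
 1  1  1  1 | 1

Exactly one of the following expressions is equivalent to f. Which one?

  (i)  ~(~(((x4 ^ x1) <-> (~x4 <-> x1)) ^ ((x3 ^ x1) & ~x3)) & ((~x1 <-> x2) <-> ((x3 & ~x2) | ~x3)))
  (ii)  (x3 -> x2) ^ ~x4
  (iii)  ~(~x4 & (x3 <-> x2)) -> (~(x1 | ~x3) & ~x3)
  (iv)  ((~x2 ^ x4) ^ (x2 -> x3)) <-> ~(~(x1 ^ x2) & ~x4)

(i) disagrees with f on (0,0,0,0) (formula → 1, table → 0); rule it out.
(iii) disagrees with f on (0,0,0,0) (formula → 1, table → 0); rule it out.
(iv) disagrees with f on (0,0,0,0) (formula → 1, table → 0); rule it out.
(ii) is the remaining candidate, and it agrees with f on all 16 inputs.

ii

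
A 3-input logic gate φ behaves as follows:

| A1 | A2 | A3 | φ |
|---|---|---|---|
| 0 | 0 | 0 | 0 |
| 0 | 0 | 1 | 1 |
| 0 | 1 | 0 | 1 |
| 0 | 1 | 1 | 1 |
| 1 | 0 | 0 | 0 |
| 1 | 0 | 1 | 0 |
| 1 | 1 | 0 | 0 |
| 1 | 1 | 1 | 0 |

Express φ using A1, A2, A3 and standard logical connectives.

The 1-rows are (0,0,1), (0,1,0), (0,1,1). Each contributes one minterm — ¬A1·¬A2·A3; ¬A1·A2·¬A3; ¬A1·A2·A3 — and their disjunction is a sum-of-products form of φ.

φ(A1, A2, A3) = (((not A1 and not A2) and A3) or ((not A1 and A2) and not A3)) or ((not A1 and A2) and A3)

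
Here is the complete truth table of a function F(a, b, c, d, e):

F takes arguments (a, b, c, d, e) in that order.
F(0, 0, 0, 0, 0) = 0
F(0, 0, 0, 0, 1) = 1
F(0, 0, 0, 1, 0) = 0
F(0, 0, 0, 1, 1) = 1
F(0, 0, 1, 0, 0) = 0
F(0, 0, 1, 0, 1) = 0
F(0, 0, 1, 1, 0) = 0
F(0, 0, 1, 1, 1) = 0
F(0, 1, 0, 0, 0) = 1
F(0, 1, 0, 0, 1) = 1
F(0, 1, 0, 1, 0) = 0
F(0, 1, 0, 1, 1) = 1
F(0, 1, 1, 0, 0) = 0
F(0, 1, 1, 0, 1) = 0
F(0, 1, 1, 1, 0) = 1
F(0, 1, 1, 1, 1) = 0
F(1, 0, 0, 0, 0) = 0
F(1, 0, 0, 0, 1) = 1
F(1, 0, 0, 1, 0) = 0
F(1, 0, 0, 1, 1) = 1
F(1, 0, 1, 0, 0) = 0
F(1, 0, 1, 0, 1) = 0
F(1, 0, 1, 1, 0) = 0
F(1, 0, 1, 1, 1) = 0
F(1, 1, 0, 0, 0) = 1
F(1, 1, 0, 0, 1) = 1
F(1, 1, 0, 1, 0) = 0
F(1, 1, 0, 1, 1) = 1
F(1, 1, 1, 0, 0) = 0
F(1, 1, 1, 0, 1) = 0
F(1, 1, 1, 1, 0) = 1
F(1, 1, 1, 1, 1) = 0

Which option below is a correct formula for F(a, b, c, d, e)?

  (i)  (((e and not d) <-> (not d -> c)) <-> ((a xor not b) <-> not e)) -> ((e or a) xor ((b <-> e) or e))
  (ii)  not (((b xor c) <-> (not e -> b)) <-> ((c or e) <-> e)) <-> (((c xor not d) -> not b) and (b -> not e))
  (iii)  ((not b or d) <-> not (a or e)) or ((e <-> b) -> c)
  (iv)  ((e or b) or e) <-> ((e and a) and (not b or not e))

(i): at (0,0,0,0,0) it gives 1, but F = 0 — eliminated.
(iii): at (0,0,0,0,0) it gives 1, but F = 0 — eliminated.
(iv): at (0,0,0,0,0) it gives 1, but F = 0 — eliminated.
That leaves (ii). Evaluating it on every row reproduces the table of F exactly.

ii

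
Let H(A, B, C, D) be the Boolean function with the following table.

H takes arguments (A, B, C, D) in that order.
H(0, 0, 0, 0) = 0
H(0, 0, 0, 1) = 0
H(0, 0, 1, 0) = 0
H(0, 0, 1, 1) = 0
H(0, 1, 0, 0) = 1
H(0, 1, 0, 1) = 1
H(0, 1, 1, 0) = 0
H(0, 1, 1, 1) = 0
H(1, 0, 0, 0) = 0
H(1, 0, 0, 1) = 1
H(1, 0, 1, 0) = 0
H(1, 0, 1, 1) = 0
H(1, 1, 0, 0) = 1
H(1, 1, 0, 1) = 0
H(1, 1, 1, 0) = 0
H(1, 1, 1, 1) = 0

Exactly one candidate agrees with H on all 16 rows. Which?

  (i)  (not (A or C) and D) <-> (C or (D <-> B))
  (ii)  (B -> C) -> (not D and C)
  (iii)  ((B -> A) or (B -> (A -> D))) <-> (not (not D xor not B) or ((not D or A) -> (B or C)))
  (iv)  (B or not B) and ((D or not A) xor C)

(ii) disagrees with H on (0,0,1,0) (formula → 1, table → 0); rule it out.
(iii) disagrees with H on (0,0,0,0) (formula → 1, table → 0); rule it out.
(iv) disagrees with H on (0,0,0,0) (formula → 1, table → 0); rule it out.
That leaves (i). Evaluating it on every row reproduces the table of H exactly.

i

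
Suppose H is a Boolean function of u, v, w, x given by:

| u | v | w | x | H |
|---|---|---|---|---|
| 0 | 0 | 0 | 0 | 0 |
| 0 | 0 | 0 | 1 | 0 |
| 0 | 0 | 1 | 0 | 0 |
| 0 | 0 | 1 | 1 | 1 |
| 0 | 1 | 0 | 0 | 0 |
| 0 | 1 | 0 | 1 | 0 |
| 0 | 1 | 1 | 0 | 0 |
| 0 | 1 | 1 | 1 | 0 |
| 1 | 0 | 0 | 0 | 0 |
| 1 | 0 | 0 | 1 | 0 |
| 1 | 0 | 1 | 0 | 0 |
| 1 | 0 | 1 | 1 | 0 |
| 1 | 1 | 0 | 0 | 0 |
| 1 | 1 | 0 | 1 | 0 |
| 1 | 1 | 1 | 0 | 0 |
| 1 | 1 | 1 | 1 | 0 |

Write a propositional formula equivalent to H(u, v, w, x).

H(u, v, w, x) = ((not u and not v) and w) and x

Only row (0,0,1,1) gives 1. That row's minterm ¬u·¬v·w·x is H directly.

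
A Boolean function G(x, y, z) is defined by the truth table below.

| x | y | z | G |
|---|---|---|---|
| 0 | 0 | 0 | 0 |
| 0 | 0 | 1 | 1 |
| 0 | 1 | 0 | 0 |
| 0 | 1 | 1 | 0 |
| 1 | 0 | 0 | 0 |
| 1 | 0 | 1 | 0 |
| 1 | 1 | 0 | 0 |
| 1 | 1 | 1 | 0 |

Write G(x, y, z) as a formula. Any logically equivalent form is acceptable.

G(x, y, z) = (¬x ∧ ¬y) ∧ z

Only row (0,0,1) gives 1. That row's minterm ¬x·¬y·z is G directly.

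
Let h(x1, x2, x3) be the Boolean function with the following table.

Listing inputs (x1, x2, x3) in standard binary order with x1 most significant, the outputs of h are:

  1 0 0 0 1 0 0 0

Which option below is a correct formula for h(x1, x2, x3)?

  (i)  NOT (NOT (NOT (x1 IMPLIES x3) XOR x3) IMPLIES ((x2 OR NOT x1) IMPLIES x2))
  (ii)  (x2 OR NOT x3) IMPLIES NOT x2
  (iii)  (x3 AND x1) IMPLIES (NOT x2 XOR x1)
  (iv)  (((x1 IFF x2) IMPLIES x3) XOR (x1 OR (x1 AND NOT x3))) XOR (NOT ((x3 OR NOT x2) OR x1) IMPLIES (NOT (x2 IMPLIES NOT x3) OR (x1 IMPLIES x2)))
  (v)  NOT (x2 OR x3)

v

(i) fails at (1,0,0): the formula yields 0, h is 1.
(ii) fails at (0,0,1): the formula yields 1, h is 0.
(iii) fails at (0,0,1): the formula yields 1, h is 0.
(iv) fails at (1,0,1): the formula yields 1, h is 0.
That leaves (v). Evaluating it on every row reproduces the table of h exactly.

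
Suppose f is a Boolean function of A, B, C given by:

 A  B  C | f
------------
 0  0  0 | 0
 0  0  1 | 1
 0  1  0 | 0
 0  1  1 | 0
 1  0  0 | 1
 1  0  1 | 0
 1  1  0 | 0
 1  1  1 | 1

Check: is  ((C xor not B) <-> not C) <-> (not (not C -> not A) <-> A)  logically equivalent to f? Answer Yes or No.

No

Test each input against both f and the formula:
  A=0, B=0, C=0: formula gives 1, but f = 0 ✗
A single disagreement suffices: at (0,0,0) they differ, so the formula does not compute f.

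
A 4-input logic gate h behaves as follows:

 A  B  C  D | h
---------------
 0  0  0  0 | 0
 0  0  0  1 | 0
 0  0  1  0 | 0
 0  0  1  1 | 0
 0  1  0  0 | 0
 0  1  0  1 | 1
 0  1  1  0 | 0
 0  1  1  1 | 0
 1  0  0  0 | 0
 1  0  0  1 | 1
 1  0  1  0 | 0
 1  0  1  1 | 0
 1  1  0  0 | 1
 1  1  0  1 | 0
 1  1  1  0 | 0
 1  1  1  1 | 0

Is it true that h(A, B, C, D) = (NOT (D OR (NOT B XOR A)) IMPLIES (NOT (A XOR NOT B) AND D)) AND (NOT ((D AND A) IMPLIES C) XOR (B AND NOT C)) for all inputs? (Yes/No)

Yes

Check the formula against h row by row:
  A=0, B=0, C=0, D=0: formula gives 0, h = 0 ✓
  A=0, B=0, C=0, D=1: formula gives 0, h = 0 ✓
  A=0, B=0, C=1, D=0: formula gives 0, h = 0 ✓
  A=0, B=0, C=1, D=1: formula gives 0, h = 0 ✓
  …and likewise for the remaining 12 rows.
No disagreement on any input; they are logically equivalent.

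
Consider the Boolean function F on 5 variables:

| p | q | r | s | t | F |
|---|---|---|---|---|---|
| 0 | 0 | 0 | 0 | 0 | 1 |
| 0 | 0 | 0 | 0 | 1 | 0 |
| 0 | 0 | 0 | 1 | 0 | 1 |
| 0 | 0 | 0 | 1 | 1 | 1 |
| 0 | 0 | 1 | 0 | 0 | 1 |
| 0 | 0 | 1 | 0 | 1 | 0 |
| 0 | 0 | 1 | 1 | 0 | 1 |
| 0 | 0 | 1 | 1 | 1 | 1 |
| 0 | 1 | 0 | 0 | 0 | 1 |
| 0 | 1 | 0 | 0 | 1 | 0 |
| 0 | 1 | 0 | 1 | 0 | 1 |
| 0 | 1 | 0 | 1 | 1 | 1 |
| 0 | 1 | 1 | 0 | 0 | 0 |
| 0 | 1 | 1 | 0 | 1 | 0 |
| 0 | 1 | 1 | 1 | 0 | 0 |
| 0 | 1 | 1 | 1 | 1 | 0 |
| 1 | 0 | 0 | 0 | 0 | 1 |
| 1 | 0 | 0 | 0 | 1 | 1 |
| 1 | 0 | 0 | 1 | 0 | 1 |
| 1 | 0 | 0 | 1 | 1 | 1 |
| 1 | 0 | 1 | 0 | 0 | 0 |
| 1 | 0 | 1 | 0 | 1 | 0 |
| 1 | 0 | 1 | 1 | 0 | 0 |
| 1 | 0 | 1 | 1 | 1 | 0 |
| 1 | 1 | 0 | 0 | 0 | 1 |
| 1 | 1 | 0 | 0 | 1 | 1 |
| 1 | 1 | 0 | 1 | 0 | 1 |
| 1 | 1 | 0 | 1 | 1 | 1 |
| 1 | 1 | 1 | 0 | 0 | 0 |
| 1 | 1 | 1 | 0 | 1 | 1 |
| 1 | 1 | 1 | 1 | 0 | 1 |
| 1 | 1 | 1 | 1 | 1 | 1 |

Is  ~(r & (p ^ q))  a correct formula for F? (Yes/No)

Evaluate ~(r & (p ^ q)) on each row and compare to F:
  p=0, q=0, r=0, s=0, t=0: formula gives 1, F = 1 ✓
  p=0, q=0, r=0, s=0, t=1: formula gives 1, but F = 0 ✗
A single disagreement suffices: at (0,0,0,0,1) they differ, so the formula does not compute F.

No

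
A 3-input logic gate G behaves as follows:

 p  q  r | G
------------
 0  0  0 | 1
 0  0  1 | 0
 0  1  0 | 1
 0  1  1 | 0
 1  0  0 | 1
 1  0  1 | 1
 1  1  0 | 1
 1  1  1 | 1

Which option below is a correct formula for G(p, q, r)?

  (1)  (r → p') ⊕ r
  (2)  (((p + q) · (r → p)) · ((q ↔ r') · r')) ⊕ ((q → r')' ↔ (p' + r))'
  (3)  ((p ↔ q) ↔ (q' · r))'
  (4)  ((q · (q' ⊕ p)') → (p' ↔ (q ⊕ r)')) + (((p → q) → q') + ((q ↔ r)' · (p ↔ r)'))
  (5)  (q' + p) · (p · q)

1

(2) fails at (0,0,1): the formula yields 1, G is 0.
(3) fails at (0,1,0): the formula yields 0, G is 1.
(4) fails at (0,0,1): the formula yields 1, G is 0.
(5) fails at (0,0,0): the formula yields 0, G is 1.
Only (1) survives; checking it on all 8 rows confirms it matches G.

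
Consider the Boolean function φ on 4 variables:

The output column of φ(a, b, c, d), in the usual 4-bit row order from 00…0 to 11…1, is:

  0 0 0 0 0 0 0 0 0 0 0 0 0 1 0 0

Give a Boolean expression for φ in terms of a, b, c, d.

φ(a, b, c, d) = ((a AND b) AND NOT c) AND d

Only row (1,1,0,1) gives 1. That row's minterm a·b·¬c·d is φ directly.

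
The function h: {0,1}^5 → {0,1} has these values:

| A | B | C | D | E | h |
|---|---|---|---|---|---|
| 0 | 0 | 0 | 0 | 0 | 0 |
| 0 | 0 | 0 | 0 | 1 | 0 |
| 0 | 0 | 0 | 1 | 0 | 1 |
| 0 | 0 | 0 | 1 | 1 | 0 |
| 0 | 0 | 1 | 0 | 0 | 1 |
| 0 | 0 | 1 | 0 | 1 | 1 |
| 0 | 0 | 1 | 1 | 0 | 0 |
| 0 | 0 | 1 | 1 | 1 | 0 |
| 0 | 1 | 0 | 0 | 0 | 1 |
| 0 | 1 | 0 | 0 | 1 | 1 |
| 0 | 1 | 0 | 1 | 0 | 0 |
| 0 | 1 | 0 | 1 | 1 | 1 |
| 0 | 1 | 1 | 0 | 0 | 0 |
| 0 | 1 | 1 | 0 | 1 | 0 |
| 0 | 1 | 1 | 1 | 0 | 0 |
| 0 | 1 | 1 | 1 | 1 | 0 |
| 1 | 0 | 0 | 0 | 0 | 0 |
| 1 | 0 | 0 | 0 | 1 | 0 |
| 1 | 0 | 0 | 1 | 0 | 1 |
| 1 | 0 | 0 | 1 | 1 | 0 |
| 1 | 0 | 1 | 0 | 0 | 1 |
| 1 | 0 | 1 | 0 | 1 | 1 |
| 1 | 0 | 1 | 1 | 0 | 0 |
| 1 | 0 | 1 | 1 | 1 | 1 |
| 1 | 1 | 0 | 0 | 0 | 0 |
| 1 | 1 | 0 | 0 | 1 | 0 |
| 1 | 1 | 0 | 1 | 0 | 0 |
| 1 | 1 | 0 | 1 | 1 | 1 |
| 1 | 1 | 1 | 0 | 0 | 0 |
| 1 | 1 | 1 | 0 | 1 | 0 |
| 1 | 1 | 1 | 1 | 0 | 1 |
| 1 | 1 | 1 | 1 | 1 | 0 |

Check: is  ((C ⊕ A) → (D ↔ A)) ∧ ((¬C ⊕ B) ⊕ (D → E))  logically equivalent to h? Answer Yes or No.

Evaluate ((C ⊕ A) → (D ↔ A)) ∧ ((¬C ⊕ B) ⊕ (D → E)) on each row and compare to h:
  A=0, B=0, C=0, D=0, E=0: formula gives 0, h = 0 ✓
  A=0, B=0, C=0, D=0, E=1: formula gives 0, h = 0 ✓
  A=0, B=0, C=0, D=1, E=0: formula gives 1, h = 1 ✓
  A=0, B=0, C=0, D=1, E=1: formula gives 0, h = 0 ✓
  …and likewise for the remaining 28 rows.
No disagreement on any input; they are logically equivalent.

Yes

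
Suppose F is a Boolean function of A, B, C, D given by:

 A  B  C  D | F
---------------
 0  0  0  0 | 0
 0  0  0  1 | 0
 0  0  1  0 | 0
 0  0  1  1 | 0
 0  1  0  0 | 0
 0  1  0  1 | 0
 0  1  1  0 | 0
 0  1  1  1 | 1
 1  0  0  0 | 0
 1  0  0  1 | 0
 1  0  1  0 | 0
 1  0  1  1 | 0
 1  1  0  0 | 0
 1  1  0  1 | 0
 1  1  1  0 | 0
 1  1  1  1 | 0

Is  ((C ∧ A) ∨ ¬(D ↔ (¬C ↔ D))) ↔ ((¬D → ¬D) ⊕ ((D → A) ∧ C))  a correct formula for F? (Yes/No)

No

Check the formula against F row by row:
  A=0, B=0, C=0, D=0: formula gives 0, F = 0 ✓
  A=0, B=0, C=0, D=1: formula gives 0, F = 0 ✓
  A=0, B=0, C=1, D=0: formula gives 0, F = 0 ✓
  A=0, B=0, C=1, D=1: formula gives 1, but F = 0 ✗
Row (0,0,1,1) is a counterexample, so the formula is not equivalent to F.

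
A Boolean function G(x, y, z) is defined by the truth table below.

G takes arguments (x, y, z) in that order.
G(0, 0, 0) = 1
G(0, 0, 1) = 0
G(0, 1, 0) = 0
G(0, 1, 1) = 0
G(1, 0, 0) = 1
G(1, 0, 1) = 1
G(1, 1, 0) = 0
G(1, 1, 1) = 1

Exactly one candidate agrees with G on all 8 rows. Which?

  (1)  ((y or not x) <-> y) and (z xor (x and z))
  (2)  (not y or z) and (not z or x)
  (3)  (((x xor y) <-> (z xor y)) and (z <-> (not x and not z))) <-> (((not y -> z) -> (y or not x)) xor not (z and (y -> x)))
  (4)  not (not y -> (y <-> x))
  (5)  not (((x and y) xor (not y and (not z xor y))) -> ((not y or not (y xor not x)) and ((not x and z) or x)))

(1): at (0,0,0) it gives 0, but G = 1 — eliminated.
(3): at (0,1,0) it gives 1, but G = 0 — eliminated.
(4): at (0,0,0) it gives 0, but G = 1 — eliminated.
(5): at (1,0,0) it gives 0, but G = 1 — eliminated.
That leaves (2). Evaluating it on every row reproduces the table of G exactly.

2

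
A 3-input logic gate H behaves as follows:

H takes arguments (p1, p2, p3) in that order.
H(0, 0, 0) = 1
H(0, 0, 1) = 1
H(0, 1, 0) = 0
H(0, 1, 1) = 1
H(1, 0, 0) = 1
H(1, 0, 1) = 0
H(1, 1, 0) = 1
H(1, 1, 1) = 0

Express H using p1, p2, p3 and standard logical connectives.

H(p1, p2, p3) = ¬((((¬p1 ∧ p2) ∧ ¬p3) ∨ ((p1 ∧ ¬p2) ∧ p3)) ∨ ((p1 ∧ p2) ∧ p3))

There are just 3 zero rows: (0,1,0), (1,0,1), (1,1,1). Their minterms are ¬p1·p2·¬p3, p1·¬p2·p3, p1·p2·p3; the OR of those covers precisely the 0-outputs, and negating it yields H.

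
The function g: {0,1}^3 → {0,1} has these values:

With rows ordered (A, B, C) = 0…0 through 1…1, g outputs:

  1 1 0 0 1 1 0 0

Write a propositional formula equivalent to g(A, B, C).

The output is the negation of B.

g(A, B, C) = ~B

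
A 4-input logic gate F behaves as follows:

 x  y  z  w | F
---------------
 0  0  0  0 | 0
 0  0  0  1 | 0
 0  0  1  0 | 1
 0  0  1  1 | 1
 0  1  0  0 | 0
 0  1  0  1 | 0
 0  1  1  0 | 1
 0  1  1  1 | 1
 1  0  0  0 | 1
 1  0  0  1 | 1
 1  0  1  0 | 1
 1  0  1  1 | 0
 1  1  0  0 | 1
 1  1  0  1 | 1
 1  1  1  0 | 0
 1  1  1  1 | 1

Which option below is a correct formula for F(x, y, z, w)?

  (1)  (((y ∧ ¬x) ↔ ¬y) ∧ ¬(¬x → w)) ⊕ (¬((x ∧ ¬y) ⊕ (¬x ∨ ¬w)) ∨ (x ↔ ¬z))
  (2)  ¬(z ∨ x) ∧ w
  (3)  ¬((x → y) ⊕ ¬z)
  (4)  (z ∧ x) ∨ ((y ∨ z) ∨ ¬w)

(2) disagrees with F on (0,0,0,1) (formula → 1, table → 0); rule it out.
(3) disagrees with F on (0,0,0,0) (formula → 1, table → 0); rule it out.
(4) disagrees with F on (0,0,0,0) (formula → 1, table → 0); rule it out.
That leaves (1). Evaluating it on every row reproduces the table of F exactly.

1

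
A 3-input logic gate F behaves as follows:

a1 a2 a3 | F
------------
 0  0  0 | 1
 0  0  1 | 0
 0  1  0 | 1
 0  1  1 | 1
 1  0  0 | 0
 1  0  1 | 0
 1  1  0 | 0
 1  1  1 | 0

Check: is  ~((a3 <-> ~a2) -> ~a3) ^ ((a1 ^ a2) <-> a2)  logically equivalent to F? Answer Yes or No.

No

Evaluate ~((a3 <-> ~a2) -> ~a3) ^ ((a1 ^ a2) <-> a2) on each row and compare to F:
  a1=0, a2=0, a3=0: formula gives 1, F = 1 ✓
  a1=0, a2=0, a3=1: formula gives 0, F = 0 ✓
  a1=0, a2=1, a3=0: formula gives 1, F = 1 ✓
  a1=0, a2=1, a3=1: formula gives 1, F = 1 ✓
  a1=1, a2=0, a3=0: formula gives 0, F = 0 ✓
  a1=1, a2=0, a3=1: formula gives 1, but F = 0 ✗
A single disagreement suffices: at (1,0,1) they differ, so the formula does not compute F.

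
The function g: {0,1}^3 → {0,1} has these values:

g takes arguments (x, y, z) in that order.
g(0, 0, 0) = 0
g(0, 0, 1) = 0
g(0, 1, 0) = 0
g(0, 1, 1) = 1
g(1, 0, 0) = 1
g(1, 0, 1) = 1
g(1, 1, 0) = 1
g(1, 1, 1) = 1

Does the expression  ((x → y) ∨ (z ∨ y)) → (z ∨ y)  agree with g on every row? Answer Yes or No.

No

Test each input against both g and the formula:
  x=0, y=0, z=0: formula gives 0, g = 0 ✓
  x=0, y=0, z=1: formula gives 1, but g = 0 ✗
Row (0,0,1) is a counterexample, so the formula is not equivalent to g.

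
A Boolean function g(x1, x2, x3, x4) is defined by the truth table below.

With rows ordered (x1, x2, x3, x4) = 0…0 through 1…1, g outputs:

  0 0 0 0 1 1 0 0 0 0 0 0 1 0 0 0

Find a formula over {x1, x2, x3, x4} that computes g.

The 1-rows are (0,1,0,0), (0,1,0,1), (1,1,0,0). Each contributes one minterm — ¬x1·x2·¬x3·¬x4; ¬x1·x2·¬x3·x4; x1·x2·¬x3·¬x4 — and their disjunction is a sum-of-products form of g.

g(x1, x2, x3, x4) = ((((x1' · x2) · x3') · x4') + (((x1' · x2) · x3') · x4)) + (((x1 · x2) · x3') · x4')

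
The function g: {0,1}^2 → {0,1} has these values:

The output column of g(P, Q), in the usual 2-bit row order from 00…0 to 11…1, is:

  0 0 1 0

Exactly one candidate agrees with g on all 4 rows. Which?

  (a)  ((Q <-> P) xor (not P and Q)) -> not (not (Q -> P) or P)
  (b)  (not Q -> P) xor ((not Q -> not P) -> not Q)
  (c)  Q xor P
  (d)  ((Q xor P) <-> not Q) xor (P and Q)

(a) fails at (0,0): the formula yields 1, g is 0.
(b) fails at (0,0): the formula yields 1, g is 0.
(c) fails at (0,1): the formula yields 1, g is 0.
(d) is the remaining candidate, and it agrees with g on all 4 inputs.

d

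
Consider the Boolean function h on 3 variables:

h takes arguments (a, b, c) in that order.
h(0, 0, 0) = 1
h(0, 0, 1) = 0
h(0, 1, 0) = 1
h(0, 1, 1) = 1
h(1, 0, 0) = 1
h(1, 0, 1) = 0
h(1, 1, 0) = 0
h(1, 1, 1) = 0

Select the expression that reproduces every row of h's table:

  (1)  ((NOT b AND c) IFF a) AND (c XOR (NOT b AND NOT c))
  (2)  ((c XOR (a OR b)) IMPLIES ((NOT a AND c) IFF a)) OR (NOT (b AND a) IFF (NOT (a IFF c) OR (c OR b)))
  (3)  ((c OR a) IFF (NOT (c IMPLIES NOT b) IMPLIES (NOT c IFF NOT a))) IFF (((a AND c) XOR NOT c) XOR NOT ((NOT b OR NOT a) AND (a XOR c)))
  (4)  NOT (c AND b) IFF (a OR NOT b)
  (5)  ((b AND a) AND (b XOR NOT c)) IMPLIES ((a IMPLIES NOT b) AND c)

3

(1): at (0,1,0) it gives 0, but h = 1 — eliminated.
(2): at (0,0,1) it gives 1, but h = 0 — eliminated.
(4): at (0,0,1) it gives 1, but h = 0 — eliminated.
(5): at (0,0,1) it gives 1, but h = 0 — eliminated.
Only (3) survives; checking it on all 8 rows confirms it matches h.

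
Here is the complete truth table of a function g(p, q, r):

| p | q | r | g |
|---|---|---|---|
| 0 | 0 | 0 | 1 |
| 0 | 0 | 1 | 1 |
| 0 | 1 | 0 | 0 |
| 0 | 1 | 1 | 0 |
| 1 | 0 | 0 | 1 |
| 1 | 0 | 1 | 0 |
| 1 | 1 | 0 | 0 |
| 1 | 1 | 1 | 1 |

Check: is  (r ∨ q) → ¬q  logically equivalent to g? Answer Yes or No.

Check the formula against g row by row:
  p=0, q=0, r=0: formula gives 1, g = 1 ✓
  p=0, q=0, r=1: formula gives 1, g = 1 ✓
  p=0, q=1, r=0: formula gives 0, g = 0 ✓
  p=0, q=1, r=1: formula gives 0, g = 0 ✓
  p=1, q=0, r=0: formula gives 1, g = 1 ✓
  p=1, q=0, r=1: formula gives 1, but g = 0 ✗
A single disagreement suffices: at (1,0,1) they differ, so the formula does not compute g.

No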